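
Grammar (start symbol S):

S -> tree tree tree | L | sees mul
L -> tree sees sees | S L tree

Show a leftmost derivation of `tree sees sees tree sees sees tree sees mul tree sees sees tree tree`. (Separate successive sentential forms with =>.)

S => L   [S -> L]
L => S L tree   [L -> S L tree]
S L tree => L L tree   [S -> L]
L L tree => S L tree L tree   [L -> S L tree]
S L tree L tree => L L tree L tree   [S -> L]
L L tree L tree => tree sees sees L tree L tree   [L -> tree sees sees]
tree sees sees L tree L tree => tree sees sees tree sees sees tree L tree   [L -> tree sees sees]
tree sees sees tree sees sees tree L tree => tree sees sees tree sees sees tree S L tree tree   [L -> S L tree]
tree sees sees tree sees sees tree S L tree tree => tree sees sees tree sees sees tree sees mul L tree tree   [S -> sees mul]
tree sees sees tree sees sees tree sees mul L tree tree => tree sees sees tree sees sees tree sees mul tree sees sees tree tree   [L -> tree sees sees]

S => L => S L tree => L L tree => S L tree L tree => L L tree L tree => tree sees sees L tree L tree => tree sees sees tree sees sees tree L tree => tree sees sees tree sees sees tree S L tree tree => tree sees sees tree sees sees tree sees mul L tree tree => tree sees sees tree sees sees tree sees mul tree sees sees tree tree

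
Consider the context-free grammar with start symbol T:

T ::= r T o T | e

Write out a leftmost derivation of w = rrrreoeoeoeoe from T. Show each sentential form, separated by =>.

T => rToT => rrToToT => rrrToToToT => rrrrToToToToT => rrrreoToToToT => rrrreoeoToToT => rrrreoeoeoToT => rrrreoeoeoeoT => rrrreoeoeoeoe

T => rToT   [T ::= r T o T]
rToT => rrToToT   [T ::= r T o T]
rrToToT => rrrToToToT   [T ::= r T o T]
rrrToToToT => rrrrToToToToT   [T ::= r T o T]
rrrrToToToToT => rrrreoToToToT   [T ::= e]
rrrreoToToToT => rrrreoeoToToT   [T ::= e]
rrrreoeoToToT => rrrreoeoeoToT   [T ::= e]
rrrreoeoeoToT => rrrreoeoeoeoT   [T ::= e]
rrrreoeoeoeoT => rrrreoeoeoeoe   [T ::= e]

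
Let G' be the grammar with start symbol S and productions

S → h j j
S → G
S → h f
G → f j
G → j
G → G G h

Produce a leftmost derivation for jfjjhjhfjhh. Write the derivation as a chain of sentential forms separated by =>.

S=>G=>GGh=>jGh=>jGGhh=>jGGhGhh=>jGGhGhGhh=>jfjGhGhGhh=>jfjjhGhGhh=>jfjjhjhGhh=>jfjjhjhfjhh

S => G   [S → G]
G => GGh   [G → G G h]
GGh => jGh   [G → j]
jGh => jGGhh   [G → G G h]
jGGhh => jGGhGhh   [G → G G h]
jGGhGhh => jGGhGhGhh   [G → G G h]
jGGhGhGhh => jfjGhGhGhh   [G → f j]
jfjGhGhGhh => jfjjhGhGhh   [G → j]
jfjjhGhGhh => jfjjhjhGhh   [G → j]
jfjjhjhGhh => jfjjhjhfjhh   [G → f j]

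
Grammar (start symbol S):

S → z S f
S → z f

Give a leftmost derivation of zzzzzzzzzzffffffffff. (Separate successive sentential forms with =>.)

S => zSf   [S → z S f]
zSf => zzSff   [S → z S f]
zzSff => zzzSfff   [S → z S f]
zzzSfff => zzzzSffff   [S → z S f]
zzzzSffff => zzzzzSfffff   [S → z S f]
zzzzzSfffff => zzzzzzSffffff   [S → z S f]
zzzzzzSffffff => zzzzzzzSfffffff   [S → z S f]
zzzzzzzSfffffff => zzzzzzzzSffffffff   [S → z S f]
zzzzzzzzSffffffff => zzzzzzzzzSfffffffff   [S → z S f]
zzzzzzzzzSfffffffff => zzzzzzzzzzffffffffff   [S → z f]

S => zSf => zzSff => zzzSfff => zzzzSffff => zzzzzSfffff => zzzzzzSffffff => zzzzzzzSfffffff => zzzzzzzzSffffffff => zzzzzzzzzSfffffffff => zzzzzzzzzzffffffffff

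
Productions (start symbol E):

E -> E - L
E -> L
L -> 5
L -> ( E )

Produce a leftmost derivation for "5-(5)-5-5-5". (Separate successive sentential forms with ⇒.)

E ⇒ E-L   [E -> E - L]
E-L ⇒ E-L-L   [E -> E - L]
E-L-L ⇒ E-L-L-L   [E -> E - L]
E-L-L-L ⇒ E-L-L-L-L   [E -> E - L]
E-L-L-L-L ⇒ L-L-L-L-L   [E -> L]
L-L-L-L-L ⇒ 5-L-L-L-L   [L -> 5]
5-L-L-L-L ⇒ 5-(E)-L-L-L   [L -> ( E )]
5-(E)-L-L-L ⇒ 5-(L)-L-L-L   [E -> L]
5-(L)-L-L-L ⇒ 5-(5)-L-L-L   [L -> 5]
5-(5)-L-L-L ⇒ 5-(5)-5-L-L   [L -> 5]
5-(5)-5-L-L ⇒ 5-(5)-5-5-L   [L -> 5]
5-(5)-5-5-L ⇒ 5-(5)-5-5-5   [L -> 5]

E ⇒ E-L ⇒ E-L-L ⇒ E-L-L-L ⇒ E-L-L-L-L ⇒ L-L-L-L-L ⇒ 5-L-L-L-L ⇒ 5-(E)-L-L-L ⇒ 5-(L)-L-L-L ⇒ 5-(5)-L-L-L ⇒ 5-(5)-5-L-L ⇒ 5-(5)-5-5-L ⇒ 5-(5)-5-5-5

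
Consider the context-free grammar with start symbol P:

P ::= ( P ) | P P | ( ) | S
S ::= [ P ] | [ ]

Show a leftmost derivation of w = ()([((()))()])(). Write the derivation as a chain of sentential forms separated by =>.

P => PP => PPP => ()PP => ()(P)P => ()(S)P => ()([P])P => ()([PP])P => ()([(P)P])P => ()([((P))P])P => ()([((()))P])P => ()([((()))()])P => ()([((()))()])()

P => PP   [P ::= P P]
PP => PPP   [P ::= P P]
PPP => ()PP   [P ::= ( )]
()PP => ()(P)P   [P ::= ( P )]
()(P)P => ()(S)P   [P ::= S]
()(S)P => ()([P])P   [S ::= [ P ]]
()([P])P => ()([PP])P   [P ::= P P]
()([PP])P => ()([(P)P])P   [P ::= ( P )]
()([(P)P])P => ()([((P))P])P   [P ::= ( P )]
()([((P))P])P => ()([((()))P])P   [P ::= ( )]
()([((()))P])P => ()([((()))()])P   [P ::= ( )]
()([((()))()])P => ()([((()))()])()   [P ::= ( )]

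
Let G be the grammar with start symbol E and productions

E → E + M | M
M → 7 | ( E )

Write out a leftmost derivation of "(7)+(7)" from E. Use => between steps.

E => E+M   [E → E + M]
E+M => M+M   [E → M]
M+M => (E)+M   [M → ( E )]
(E)+M => (M)+M   [E → M]
(M)+M => (7)+M   [M → 7]
(7)+M => (7)+(E)   [M → ( E )]
(7)+(E) => (7)+(M)   [E → M]
(7)+(M) => (7)+(7)   [M → 7]

E=>E+M=>M+M=>(E)+M=>(M)+M=>(7)+M=>(7)+(E)=>(7)+(M)=>(7)+(7)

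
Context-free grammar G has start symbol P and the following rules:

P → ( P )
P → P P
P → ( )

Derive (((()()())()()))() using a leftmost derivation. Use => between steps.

P => PP   [P → P P]
PP => (P)P   [P → ( P )]
(P)P => ((P))P   [P → ( P )]
((P))P => ((PP))P   [P → P P]
((PP))P => ((PPP))P   [P → P P]
((PPP))P => (((P)PP))P   [P → ( P )]
(((P)PP))P => (((PP)PP))P   [P → P P]
(((PP)PP))P => (((PPP)PP))P   [P → P P]
(((PPP)PP))P => (((()PP)PP))P   [P → ( )]
(((()PP)PP))P => (((()()P)PP))P   [P → ( )]
(((()()P)PP))P => (((()()())PP))P   [P → ( )]
(((()()())PP))P => (((()()())()P))P   [P → ( )]
(((()()())()P))P => (((()()())()()))P   [P → ( )]
(((()()())()()))P => (((()()())()()))()   [P → ( )]

P => PP => (P)P => ((P))P => ((PP))P => ((PPP))P => (((P)PP))P => (((PP)PP))P => (((PPP)PP))P => (((()PP)PP))P => (((()()P)PP))P => (((()()())PP))P => (((()()())()P))P => (((()()())()()))P => (((()()())()()))()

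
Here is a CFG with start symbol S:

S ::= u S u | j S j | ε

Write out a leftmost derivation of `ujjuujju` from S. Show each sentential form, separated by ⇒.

S ⇒ uSu ⇒ ujSju ⇒ ujjSjju ⇒ ujjuSujju ⇒ ujjuujju

S ⇒ uSu   [S ::= u S u]
uSu ⇒ ujSju   [S ::= j S j]
ujSju ⇒ ujjSjju   [S ::= j S j]
ujjSjju ⇒ ujjuSujju   [S ::= u S u]
ujjuSujju ⇒ ujjuujju   [S ::= ε]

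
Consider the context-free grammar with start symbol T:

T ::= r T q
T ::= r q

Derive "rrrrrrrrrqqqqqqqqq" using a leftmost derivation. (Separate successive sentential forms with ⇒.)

T⇒rTq⇒rrTqq⇒rrrTqqq⇒rrrrTqqqq⇒rrrrrTqqqqq⇒rrrrrrTqqqqqq⇒rrrrrrrTqqqqqqq⇒rrrrrrrrTqqqqqqqq⇒rrrrrrrrrqqqqqqqqq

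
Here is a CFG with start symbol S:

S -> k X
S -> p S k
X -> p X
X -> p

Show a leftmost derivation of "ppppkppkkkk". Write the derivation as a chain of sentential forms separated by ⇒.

S ⇒ pSk   [S -> p S k]
pSk ⇒ ppSkk   [S -> p S k]
ppSkk ⇒ pppSkkk   [S -> p S k]
pppSkkk ⇒ ppppSkkkk   [S -> p S k]
ppppSkkkk ⇒ ppppkXkkkk   [S -> k X]
ppppkXkkkk ⇒ ppppkpXkkkk   [X -> p X]
ppppkpXkkkk ⇒ ppppkppkkkk   [X -> p]

S ⇒ pSk ⇒ ppSkk ⇒ pppSkkk ⇒ ppppSkkkk ⇒ ppppkXkkkk ⇒ ppppkpXkkkk ⇒ ppppkppkkkk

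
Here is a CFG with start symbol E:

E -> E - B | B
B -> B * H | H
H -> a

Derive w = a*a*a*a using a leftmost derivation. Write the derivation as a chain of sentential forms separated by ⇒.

E ⇒ B ⇒ B*H ⇒ B*H*H ⇒ B*H*H*H ⇒ H*H*H*H ⇒ a*H*H*H ⇒ a*a*H*H ⇒ a*a*a*H ⇒ a*a*a*a

E ⇒ B   [E -> B]
B ⇒ B*H   [B -> B * H]
B*H ⇒ B*H*H   [B -> B * H]
B*H*H ⇒ B*H*H*H   [B -> B * H]
B*H*H*H ⇒ H*H*H*H   [B -> H]
H*H*H*H ⇒ a*H*H*H   [H -> a]
a*H*H*H ⇒ a*a*H*H   [H -> a]
a*a*H*H ⇒ a*a*a*H   [H -> a]
a*a*a*H ⇒ a*a*a*a   [H -> a]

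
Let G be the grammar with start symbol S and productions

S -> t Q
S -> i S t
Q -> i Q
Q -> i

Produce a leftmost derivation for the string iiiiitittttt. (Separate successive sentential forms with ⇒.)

S⇒iSt⇒iiStt⇒iiiSttt⇒iiiiStttt⇒iiiiiSttttt⇒iiiiitQttttt⇒iiiiitittttt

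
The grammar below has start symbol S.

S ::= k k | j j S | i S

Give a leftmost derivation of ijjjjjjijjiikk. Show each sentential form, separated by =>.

S => iS => ijjS => ijjjjS => ijjjjjjS => ijjjjjjiS => ijjjjjjijjS => ijjjjjjijjiS => ijjjjjjijjiiS => ijjjjjjijjiikk

S => iS   [S ::= i S]
iS => ijjS   [S ::= j j S]
ijjS => ijjjjS   [S ::= j j S]
ijjjjS => ijjjjjjS   [S ::= j j S]
ijjjjjjS => ijjjjjjiS   [S ::= i S]
ijjjjjjiS => ijjjjjjijjS   [S ::= j j S]
ijjjjjjijjS => ijjjjjjijjiS   [S ::= i S]
ijjjjjjijjiS => ijjjjjjijjiiS   [S ::= i S]
ijjjjjjijjiiS => ijjjjjjijjiikk   [S ::= k k]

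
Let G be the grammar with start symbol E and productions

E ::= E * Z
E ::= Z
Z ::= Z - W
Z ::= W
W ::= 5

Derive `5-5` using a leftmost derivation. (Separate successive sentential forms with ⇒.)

E ⇒ Z ⇒ Z-W ⇒ W-W ⇒ 5-W ⇒ 5-5

E ⇒ Z   [E ::= Z]
Z ⇒ Z-W   [Z ::= Z - W]
Z-W ⇒ W-W   [Z ::= W]
W-W ⇒ 5-W   [W ::= 5]
5-W ⇒ 5-5   [W ::= 5]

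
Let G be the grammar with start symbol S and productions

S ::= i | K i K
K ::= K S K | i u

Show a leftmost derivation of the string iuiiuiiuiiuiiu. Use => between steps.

S=>KiK=>KSKiK=>KSKSKiK=>KSKSKSKiK=>iuSKSKSKiK=>iuiKSKSKiK=>iuiiuSKSKiK=>iuiiuiKSKiK=>iuiiuiiuSKiK=>iuiiuiiuiKiK=>iuiiuiiuiiuiK=>iuiiuiiuiiuiiu

S => KiK   [S ::= K i K]
KiK => KSKiK   [K ::= K S K]
KSKiK => KSKSKiK   [K ::= K S K]
KSKSKiK => KSKSKSKiK   [K ::= K S K]
KSKSKSKiK => iuSKSKSKiK   [K ::= i u]
iuSKSKSKiK => iuiKSKSKiK   [S ::= i]
iuiKSKSKiK => iuiiuSKSKiK   [K ::= i u]
iuiiuSKSKiK => iuiiuiKSKiK   [S ::= i]
iuiiuiKSKiK => iuiiuiiuSKiK   [K ::= i u]
iuiiuiiuSKiK => iuiiuiiuiKiK   [S ::= i]
iuiiuiiuiKiK => iuiiuiiuiiuiK   [K ::= i u]
iuiiuiiuiiuiK => iuiiuiiuiiuiiu   [K ::= i u]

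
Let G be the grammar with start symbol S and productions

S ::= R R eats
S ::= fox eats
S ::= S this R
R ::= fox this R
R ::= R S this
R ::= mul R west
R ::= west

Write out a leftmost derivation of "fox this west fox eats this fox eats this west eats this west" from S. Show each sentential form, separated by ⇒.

S ⇒ S this R   [S ::= S this R]
S this R ⇒ R R eats this R   [S ::= R R eats]
R R eats this R ⇒ R S this R eats this R   [R ::= R S this]
R S this R eats this R ⇒ fox this R S this R eats this R   [R ::= fox this R]
fox this R S this R eats this R ⇒ fox this R S this S this R eats this R   [R ::= R S this]
fox this R S this S this R eats this R ⇒ fox this west S this S this R eats this R   [R ::= west]
fox this west S this S this R eats this R ⇒ fox this west fox eats this S this R eats this R   [S ::= fox eats]
fox this west fox eats this S this R eats this R ⇒ fox this west fox eats this fox eats this R eats this R   [S ::= fox eats]
fox this west fox eats this fox eats this R eats this R ⇒ fox this west fox eats this fox eats this west eats this R   [R ::= west]
fox this west fox eats this fox eats this west eats this R ⇒ fox this west fox eats this fox eats this west eats this west   [R ::= west]

S ⇒ S this R ⇒ R R eats this R ⇒ R S this R eats this R ⇒ fox this R S this R eats this R ⇒ fox this R S this S this R eats this R ⇒ fox this west S this S this R eats this R ⇒ fox this west fox eats this S this R eats this R ⇒ fox this west fox eats this fox eats this R eats this R ⇒ fox this west fox eats this fox eats this west eats this R ⇒ fox this west fox eats this fox eats this west eats this west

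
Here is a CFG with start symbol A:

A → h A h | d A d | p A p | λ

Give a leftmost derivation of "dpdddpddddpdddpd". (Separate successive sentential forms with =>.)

A => dAd => dpApd => dpdAdpd => dpddAddpd => dpdddAdddpd => dpdddpApdddpd => dpdddpdAdpdddpd => dpdddpddAddpdddpd => dpdddpddddpdddpd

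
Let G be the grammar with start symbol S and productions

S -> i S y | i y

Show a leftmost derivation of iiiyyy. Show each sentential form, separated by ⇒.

S ⇒ iSy   [S -> i S y]
iSy ⇒ iiSyy   [S -> i S y]
iiSyy ⇒ iiiyyy   [S -> i y]

S⇒iSy⇒iiSyy⇒iiiyyy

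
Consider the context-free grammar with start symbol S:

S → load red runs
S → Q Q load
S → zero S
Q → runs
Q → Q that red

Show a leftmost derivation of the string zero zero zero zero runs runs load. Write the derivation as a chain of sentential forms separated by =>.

S => zero S   [S → zero S]
zero S => zero zero S   [S → zero S]
zero zero S => zero zero zero S   [S → zero S]
zero zero zero S => zero zero zero zero S   [S → zero S]
zero zero zero zero S => zero zero zero zero Q Q load   [S → Q Q load]
zero zero zero zero Q Q load => zero zero zero zero runs Q load   [Q → runs]
zero zero zero zero runs Q load => zero zero zero zero runs runs load   [Q → runs]

S => zero S => zero zero S => zero zero zero S => zero zero zero zero S => zero zero zero zero Q Q load => zero zero zero zero runs Q load => zero zero zero zero runs runs load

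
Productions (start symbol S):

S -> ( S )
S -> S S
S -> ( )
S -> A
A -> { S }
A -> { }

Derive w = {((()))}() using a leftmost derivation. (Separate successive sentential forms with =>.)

S => SS   [S -> S S]
SS => AS   [S -> A]
AS => {S}S   [A -> { S }]
{S}S => {(S)}S   [S -> ( S )]
{(S)}S => {((S))}S   [S -> ( S )]
{((S))}S => {((()))}S   [S -> ( )]
{((()))}S => {((()))}()   [S -> ( )]

S => SS => AS => {S}S => {(S)}S => {((S))}S => {((()))}S => {((()))}()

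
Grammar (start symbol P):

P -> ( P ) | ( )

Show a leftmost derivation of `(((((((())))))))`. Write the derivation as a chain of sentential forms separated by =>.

P => (P) => ((P)) => (((P))) => ((((P)))) => (((((P))))) => ((((((P)))))) => (((((((P))))))) => (((((((())))))))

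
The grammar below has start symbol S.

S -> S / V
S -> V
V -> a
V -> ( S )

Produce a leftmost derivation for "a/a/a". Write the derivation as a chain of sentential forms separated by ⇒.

S⇒S/V⇒S/V/V⇒V/V/V⇒a/V/V⇒a/a/V⇒a/a/a

S ⇒ S/V   [S -> S / V]
S/V ⇒ S/V/V   [S -> S / V]
S/V/V ⇒ V/V/V   [S -> V]
V/V/V ⇒ a/V/V   [V -> a]
a/V/V ⇒ a/a/V   [V -> a]
a/a/V ⇒ a/a/a   [V -> a]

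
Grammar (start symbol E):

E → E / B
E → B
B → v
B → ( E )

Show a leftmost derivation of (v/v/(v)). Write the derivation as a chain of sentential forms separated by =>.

E => B   [E → B]
B => (E)   [B → ( E )]
(E) => (E/B)   [E → E / B]
(E/B) => (E/B/B)   [E → E / B]
(E/B/B) => (B/B/B)   [E → B]
(B/B/B) => (v/B/B)   [B → v]
(v/B/B) => (v/v/B)   [B → v]
(v/v/B) => (v/v/(E))   [B → ( E )]
(v/v/(E)) => (v/v/(B))   [E → B]
(v/v/(B)) => (v/v/(v))   [B → v]

E => B => (E) => (E/B) => (E/B/B) => (B/B/B) => (v/B/B) => (v/v/B) => (v/v/(E)) => (v/v/(B)) => (v/v/(v))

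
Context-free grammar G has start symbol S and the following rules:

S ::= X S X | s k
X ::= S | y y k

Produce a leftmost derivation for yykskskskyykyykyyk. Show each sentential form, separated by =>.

S=>XSX=>yykSX=>yykXSXX=>yykSSXX=>yykskSXX=>yykskXSXXX=>yykskSSXXX=>yykskskSXXX=>yykskskskXXX=>yykskskskyykXX=>yykskskskyykyykX=>yykskskskyykyykyyk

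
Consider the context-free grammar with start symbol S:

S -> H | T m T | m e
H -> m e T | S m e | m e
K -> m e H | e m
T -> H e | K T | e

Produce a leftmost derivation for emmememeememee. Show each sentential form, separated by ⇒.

S ⇒ TmT ⇒ emT ⇒ emHe ⇒ emSmee ⇒ emHmee ⇒ emSmemee ⇒ emHmemee ⇒ emmeTmemee ⇒ emmeKTmemee ⇒ emmemeHTmemee ⇒ emmememeTmemee ⇒ emmememeememee

S ⇒ TmT   [S -> T m T]
TmT ⇒ emT   [T -> e]
emT ⇒ emHe   [T -> H e]
emHe ⇒ emSmee   [H -> S m e]
emSmee ⇒ emHmee   [S -> H]
emHmee ⇒ emSmemee   [H -> S m e]
emSmemee ⇒ emHmemee   [S -> H]
emHmemee ⇒ emmeTmemee   [H -> m e T]
emmeTmemee ⇒ emmeKTmemee   [T -> K T]
emmeKTmemee ⇒ emmemeHTmemee   [K -> m e H]
emmemeHTmemee ⇒ emmememeTmemee   [H -> m e]
emmememeTmemee ⇒ emmememeememee   [T -> e]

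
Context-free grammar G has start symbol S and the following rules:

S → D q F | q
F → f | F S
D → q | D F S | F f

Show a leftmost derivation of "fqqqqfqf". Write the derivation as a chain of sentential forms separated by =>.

S => DqF   [S → D q F]
DqF => FfqF   [D → F f]
FfqF => FSfqF   [F → F S]
FSfqF => FSSfqF   [F → F S]
FSSfqF => FSSSfqF   [F → F S]
FSSSfqF => FSSSSfqF   [F → F S]
FSSSSfqF => fSSSSfqF   [F → f]
fSSSSfqF => fqSSSfqF   [S → q]
fqSSSfqF => fqqSSfqF   [S → q]
fqqSSfqF => fqqqSfqF   [S → q]
fqqqSfqF => fqqqqfqF   [S → q]
fqqqqfqF => fqqqqfqf   [F → f]

S=>DqF=>FfqF=>FSfqF=>FSSfqF=>FSSSfqF=>FSSSSfqF=>fSSSSfqF=>fqSSSfqF=>fqqSSfqF=>fqqqSfqF=>fqqqqfqF=>fqqqqfqf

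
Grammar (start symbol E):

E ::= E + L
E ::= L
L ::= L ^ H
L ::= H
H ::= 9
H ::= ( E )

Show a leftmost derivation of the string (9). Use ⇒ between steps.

E ⇒ L ⇒ H ⇒ (E) ⇒ (L) ⇒ (H) ⇒ (9)

E ⇒ L   [E ::= L]
L ⇒ H   [L ::= H]
H ⇒ (E)   [H ::= ( E )]
(E) ⇒ (L)   [E ::= L]
(L) ⇒ (H)   [L ::= H]
(H) ⇒ (9)   [H ::= 9]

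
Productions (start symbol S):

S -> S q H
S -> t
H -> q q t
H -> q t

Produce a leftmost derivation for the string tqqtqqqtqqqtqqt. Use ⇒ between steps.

S⇒SqH⇒SqHqH⇒SqHqHqH⇒SqHqHqHqH⇒tqHqHqHqH⇒tqqtqHqHqH⇒tqqtqqqtqHqH⇒tqqtqqqtqqqtqH⇒tqqtqqqtqqqtqqt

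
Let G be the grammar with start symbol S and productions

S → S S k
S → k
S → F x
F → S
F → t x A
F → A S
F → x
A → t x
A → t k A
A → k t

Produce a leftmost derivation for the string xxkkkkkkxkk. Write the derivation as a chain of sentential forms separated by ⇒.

S ⇒ SSk ⇒ FxSk ⇒ SxSk ⇒ SSkxSk ⇒ SSkSkxSk ⇒ SSkSkSkxSk ⇒ FxSkSkSkxSk ⇒ xxSkSkSkxSk ⇒ xxkkSkSkxSk ⇒ xxkkkkSkxSk ⇒ xxkkkkkkxSk ⇒ xxkkkkkkxkk

S ⇒ SSk   [S → S S k]
SSk ⇒ FxSk   [S → F x]
FxSk ⇒ SxSk   [F → S]
SxSk ⇒ SSkxSk   [S → S S k]
SSkxSk ⇒ SSkSkxSk   [S → S S k]
SSkSkxSk ⇒ SSkSkSkxSk   [S → S S k]
SSkSkSkxSk ⇒ FxSkSkSkxSk   [S → F x]
FxSkSkSkxSk ⇒ xxSkSkSkxSk   [F → x]
xxSkSkSkxSk ⇒ xxkkSkSkxSk   [S → k]
xxkkSkSkxSk ⇒ xxkkkkSkxSk   [S → k]
xxkkkkSkxSk ⇒ xxkkkkkkxSk   [S → k]
xxkkkkkkxSk ⇒ xxkkkkkkxkk   [S → k]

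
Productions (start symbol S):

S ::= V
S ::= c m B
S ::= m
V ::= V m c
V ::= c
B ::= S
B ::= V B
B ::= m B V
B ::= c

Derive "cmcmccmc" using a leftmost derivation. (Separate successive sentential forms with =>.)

S => cmB   [S ::= c m B]
cmB => cmVB   [B ::= V B]
cmVB => cmVmcB   [V ::= V m c]
cmVmcB => cmcmcB   [V ::= c]
cmcmcB => cmcmcS   [B ::= S]
cmcmcS => cmcmcV   [S ::= V]
cmcmcV => cmcmcVmc   [V ::= V m c]
cmcmcVmc => cmcmccmc   [V ::= c]

S => cmB => cmVB => cmVmcB => cmcmcB => cmcmcS => cmcmcV => cmcmcVmc => cmcmccmc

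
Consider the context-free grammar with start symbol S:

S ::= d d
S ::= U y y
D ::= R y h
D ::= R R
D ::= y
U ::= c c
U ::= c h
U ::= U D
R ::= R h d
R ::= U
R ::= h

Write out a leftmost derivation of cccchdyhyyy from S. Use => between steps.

S=>Uyy=>UDyy=>UDDyy=>ccDDyy=>ccRyhDyy=>ccRhdyhDyy=>ccUhdyhDyy=>cccchdyhDyy=>cccchdyhyyy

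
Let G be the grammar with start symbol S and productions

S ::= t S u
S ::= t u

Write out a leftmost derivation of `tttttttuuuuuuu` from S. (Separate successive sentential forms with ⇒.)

S ⇒ tSu ⇒ ttSuu ⇒ tttSuuu ⇒ ttttSuuuu ⇒ tttttSuuuuu ⇒ ttttttSuuuuuu ⇒ tttttttuuuuuuu

S ⇒ tSu   [S ::= t S u]
tSu ⇒ ttSuu   [S ::= t S u]
ttSuu ⇒ tttSuuu   [S ::= t S u]
tttSuuu ⇒ ttttSuuuu   [S ::= t S u]
ttttSuuuu ⇒ tttttSuuuuu   [S ::= t S u]
tttttSuuuuu ⇒ ttttttSuuuuuu   [S ::= t S u]
ttttttSuuuuuu ⇒ tttttttuuuuuuu   [S ::= t u]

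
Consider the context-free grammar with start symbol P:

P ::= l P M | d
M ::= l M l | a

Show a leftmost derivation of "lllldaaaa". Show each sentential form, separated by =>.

P => lPM   [P ::= l P M]
lPM => llPMM   [P ::= l P M]
llPMM => lllPMMM   [P ::= l P M]
lllPMMM => llllPMMMM   [P ::= l P M]
llllPMMMM => lllldMMMM   [P ::= d]
lllldMMMM => lllldaMMM   [M ::= a]
lllldaMMM => lllldaaMM   [M ::= a]
lllldaaMM => lllldaaaM   [M ::= a]
lllldaaaM => lllldaaaa   [M ::= a]

P => lPM => llPMM => lllPMMM => llllPMMMM => lllldMMMM => lllldaMMM => lllldaaMM => lllldaaaM => lllldaaaa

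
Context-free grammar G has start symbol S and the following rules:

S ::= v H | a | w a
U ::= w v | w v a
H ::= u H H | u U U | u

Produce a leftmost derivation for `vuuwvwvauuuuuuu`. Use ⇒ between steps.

S ⇒ vH ⇒ vuHH ⇒ vuuUUH ⇒ vuuwvUH ⇒ vuuwvwvaH ⇒ vuuwvwvauHH ⇒ vuuwvwvauuHHH ⇒ vuuwvwvauuuHHHH ⇒ vuuwvwvauuuuHHH ⇒ vuuwvwvauuuuuHH ⇒ vuuwvwvauuuuuuH ⇒ vuuwvwvauuuuuuu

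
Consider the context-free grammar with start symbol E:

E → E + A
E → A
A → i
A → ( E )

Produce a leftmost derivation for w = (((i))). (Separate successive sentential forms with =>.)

E => A   [E → A]
A => (E)   [A → ( E )]
(E) => (A)   [E → A]
(A) => ((E))   [A → ( E )]
((E)) => ((A))   [E → A]
((A)) => (((E)))   [A → ( E )]
(((E))) => (((A)))   [E → A]
(((A))) => (((i)))   [A → i]

E=>A=>(E)=>(A)=>((E))=>((A))=>(((E)))=>(((A)))=>(((i)))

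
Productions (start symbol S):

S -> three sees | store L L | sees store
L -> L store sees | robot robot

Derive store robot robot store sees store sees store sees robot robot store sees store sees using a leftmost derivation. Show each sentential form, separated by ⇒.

S ⇒ store L L ⇒ store L store sees L ⇒ store L store sees store sees L ⇒ store L store sees store sees store sees L ⇒ store robot robot store sees store sees store sees L ⇒ store robot robot store sees store sees store sees L store sees ⇒ store robot robot store sees store sees store sees L store sees store sees ⇒ store robot robot store sees store sees store sees robot robot store sees store sees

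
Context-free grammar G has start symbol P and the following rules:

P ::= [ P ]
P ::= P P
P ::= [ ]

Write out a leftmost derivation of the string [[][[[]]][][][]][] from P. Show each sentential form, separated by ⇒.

P ⇒ PP ⇒ [P]P ⇒ [PP]P ⇒ [PPP]P ⇒ [PPPP]P ⇒ [[]PPP]P ⇒ [[][P]PP]P ⇒ [[][[P]]PP]P ⇒ [[][[[]]]PP]P ⇒ [[][[[]]]PPP]P ⇒ [[][[[]]][]PP]P ⇒ [[][[[]]][][]P]P ⇒ [[][[[]]][][][]]P ⇒ [[][[[]]][][][]][]

P ⇒ PP   [P ::= P P]
PP ⇒ [P]P   [P ::= [ P ]]
[P]P ⇒ [PP]P   [P ::= P P]
[PP]P ⇒ [PPP]P   [P ::= P P]
[PPP]P ⇒ [PPPP]P   [P ::= P P]
[PPPP]P ⇒ [[]PPP]P   [P ::= [ ]]
[[]PPP]P ⇒ [[][P]PP]P   [P ::= [ P ]]
[[][P]PP]P ⇒ [[][[P]]PP]P   [P ::= [ P ]]
[[][[P]]PP]P ⇒ [[][[[]]]PP]P   [P ::= [ ]]
[[][[[]]]PP]P ⇒ [[][[[]]]PPP]P   [P ::= P P]
[[][[[]]]PPP]P ⇒ [[][[[]]][]PP]P   [P ::= [ ]]
[[][[[]]][]PP]P ⇒ [[][[[]]][][]P]P   [P ::= [ ]]
[[][[[]]][][]P]P ⇒ [[][[[]]][][][]]P   [P ::= [ ]]
[[][[[]]][][][]]P ⇒ [[][[[]]][][][]][]   [P ::= [ ]]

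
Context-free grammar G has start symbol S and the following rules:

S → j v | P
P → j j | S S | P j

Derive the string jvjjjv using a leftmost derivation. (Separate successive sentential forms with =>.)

S => P => SS => jvS => jvP => jvSS => jvPS => jvjjS => jvjjjv

S => P   [S → P]
P => SS   [P → S S]
SS => jvS   [S → j v]
jvS => jvP   [S → P]
jvP => jvSS   [P → S S]
jvSS => jvPS   [S → P]
jvPS => jvjjS   [P → j j]
jvjjS => jvjjjv   [S → j v]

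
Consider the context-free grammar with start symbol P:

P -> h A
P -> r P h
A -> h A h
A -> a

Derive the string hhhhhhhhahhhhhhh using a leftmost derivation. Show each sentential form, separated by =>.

P => hA => hhAh => hhhAhh => hhhhAhhh => hhhhhAhhhh => hhhhhhAhhhhh => hhhhhhhAhhhhhh => hhhhhhhhAhhhhhhh => hhhhhhhhahhhhhhh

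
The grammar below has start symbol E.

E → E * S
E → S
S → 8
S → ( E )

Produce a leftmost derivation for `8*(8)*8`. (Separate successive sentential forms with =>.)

E => E*S => E*S*S => S*S*S => 8*S*S => 8*(E)*S => 8*(S)*S => 8*(8)*S => 8*(8)*8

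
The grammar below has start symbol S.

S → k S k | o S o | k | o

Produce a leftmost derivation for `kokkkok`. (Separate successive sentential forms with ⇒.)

S ⇒ kSk   [S → k S k]
kSk ⇒ koSok   [S → o S o]
koSok ⇒ kokSkok   [S → k S k]
kokSkok ⇒ kokkkok   [S → k]

S ⇒ kSk ⇒ koSok ⇒ kokSkok ⇒ kokkkok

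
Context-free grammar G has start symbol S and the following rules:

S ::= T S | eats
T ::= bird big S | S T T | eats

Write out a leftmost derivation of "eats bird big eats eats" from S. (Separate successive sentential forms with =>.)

S => T S   [S ::= T S]
T S => eats S   [T ::= eats]
eats S => eats T S   [S ::= T S]
eats T S => eats bird big S S   [T ::= bird big S]
eats bird big S S => eats bird big eats S   [S ::= eats]
eats bird big eats S => eats bird big eats eats   [S ::= eats]

S => T S => eats S => eats T S => eats bird big S S => eats bird big eats S => eats bird big eats eats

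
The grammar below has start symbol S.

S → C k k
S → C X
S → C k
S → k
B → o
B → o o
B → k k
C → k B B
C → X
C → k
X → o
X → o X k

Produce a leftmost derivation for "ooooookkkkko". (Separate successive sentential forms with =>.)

S => CX => XX => oXkX => ooXkkX => oooXkkkX => ooooXkkkkX => oooooXkkkkkX => ooooookkkkkX => ooooookkkkko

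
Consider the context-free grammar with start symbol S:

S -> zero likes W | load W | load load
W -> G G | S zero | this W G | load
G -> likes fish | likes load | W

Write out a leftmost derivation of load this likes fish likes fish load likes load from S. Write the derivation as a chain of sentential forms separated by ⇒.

S ⇒ load W   [S -> load W]
load W ⇒ load this W G   [W -> this W G]
load this W G ⇒ load this G G G   [W -> G G]
load this G G G ⇒ load this W G G   [G -> W]
load this W G G ⇒ load this G G G G   [W -> G G]
load this G G G G ⇒ load this likes fish G G G   [G -> likes fish]
load this likes fish G G G ⇒ load this likes fish likes fish G G   [G -> likes fish]
load this likes fish likes fish G G ⇒ load this likes fish likes fish W G   [G -> W]
load this likes fish likes fish W G ⇒ load this likes fish likes fish load G   [W -> load]
load this likes fish likes fish load G ⇒ load this likes fish likes fish load likes load   [G -> likes load]

S ⇒ load W ⇒ load this W G ⇒ load this G G G ⇒ load this W G G ⇒ load this G G G G ⇒ load this likes fish G G G ⇒ load this likes fish likes fish G G ⇒ load this likes fish likes fish W G ⇒ load this likes fish likes fish load G ⇒ load this likes fish likes fish load likes load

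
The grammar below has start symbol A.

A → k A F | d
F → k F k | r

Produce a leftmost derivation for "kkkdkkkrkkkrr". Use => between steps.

A => kAF => kkAFF => kkkAFFF => kkkdFFF => kkkdkFkFF => kkkdkkFkkFF => kkkdkkkFkkkFF => kkkdkkkrkkkFF => kkkdkkkrkkkrF => kkkdkkkrkkkrr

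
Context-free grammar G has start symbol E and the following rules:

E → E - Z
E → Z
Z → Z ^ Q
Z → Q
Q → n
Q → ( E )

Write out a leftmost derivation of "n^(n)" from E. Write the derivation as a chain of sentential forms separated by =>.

E => Z => Z^Q => Q^Q => n^Q => n^(E) => n^(Z) => n^(Q) => n^(n)

E => Z   [E → Z]
Z => Z^Q   [Z → Z ^ Q]
Z^Q => Q^Q   [Z → Q]
Q^Q => n^Q   [Q → n]
n^Q => n^(E)   [Q → ( E )]
n^(E) => n^(Z)   [E → Z]
n^(Z) => n^(Q)   [Z → Q]
n^(Q) => n^(n)   [Q → n]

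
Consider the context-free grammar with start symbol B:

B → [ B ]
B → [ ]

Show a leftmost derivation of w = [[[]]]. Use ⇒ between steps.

B ⇒ [B] ⇒ [[B]] ⇒ [[[]]]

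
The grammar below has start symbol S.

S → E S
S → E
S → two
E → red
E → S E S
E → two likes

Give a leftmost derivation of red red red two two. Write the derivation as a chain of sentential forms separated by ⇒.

S ⇒ E S ⇒ red S ⇒ red E S ⇒ red S E S S ⇒ red E E S S ⇒ red red E S S ⇒ red red red S S ⇒ red red red two S ⇒ red red red two two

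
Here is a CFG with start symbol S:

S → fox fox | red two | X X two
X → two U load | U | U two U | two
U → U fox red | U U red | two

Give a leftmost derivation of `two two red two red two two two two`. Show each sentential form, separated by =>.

S => X X two   [S → X X two]
X X two => U two U X two   [X → U two U]
U two U X two => U U red two U X two   [U → U U red]
U U red two U X two => U U red U red two U X two   [U → U U red]
U U red U red two U X two => two U red U red two U X two   [U → two]
two U red U red two U X two => two two red U red two U X two   [U → two]
two two red U red two U X two => two two red two red two U X two   [U → two]
two two red two red two U X two => two two red two red two two X two   [U → two]
two two red two red two two X two => two two red two red two two two two   [X → two]

S => X X two => U two U X two => U U red two U X two => U U red U red two U X two => two U red U red two U X two => two two red U red two U X two => two two red two red two U X two => two two red two red two two X two => two two red two red two two two two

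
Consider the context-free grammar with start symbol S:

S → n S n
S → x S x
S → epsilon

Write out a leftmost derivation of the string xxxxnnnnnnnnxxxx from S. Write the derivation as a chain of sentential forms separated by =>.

S => xSx   [S → x S x]
xSx => xxSxx   [S → x S x]
xxSxx => xxxSxxx   [S → x S x]
xxxSxxx => xxxxSxxxx   [S → x S x]
xxxxSxxxx => xxxxnSnxxxx   [S → n S n]
xxxxnSnxxxx => xxxxnnSnnxxxx   [S → n S n]
xxxxnnSnnxxxx => xxxxnnnSnnnxxxx   [S → n S n]
xxxxnnnSnnnxxxx => xxxxnnnnSnnnnxxxx   [S → n S n]
xxxxnnnnSnnnnxxxx => xxxxnnnnnnnnxxxx   [S → epsilon]

S => xSx => xxSxx => xxxSxxx => xxxxSxxxx => xxxxnSnxxxx => xxxxnnSnnxxxx => xxxxnnnSnnnxxxx => xxxxnnnnSnnnnxxxx => xxxxnnnnnnnnxxxx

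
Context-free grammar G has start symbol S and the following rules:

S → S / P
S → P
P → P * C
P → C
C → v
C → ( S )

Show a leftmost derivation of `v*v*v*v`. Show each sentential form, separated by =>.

S => P => P*C => P*C*C => P*C*C*C => C*C*C*C => v*C*C*C => v*v*C*C => v*v*v*C => v*v*v*v

S => P   [S → P]
P => P*C   [P → P * C]
P*C => P*C*C   [P → P * C]
P*C*C => P*C*C*C   [P → P * C]
P*C*C*C => C*C*C*C   [P → C]
C*C*C*C => v*C*C*C   [C → v]
v*C*C*C => v*v*C*C   [C → v]
v*v*C*C => v*v*v*C   [C → v]
v*v*v*C => v*v*v*v   [C → v]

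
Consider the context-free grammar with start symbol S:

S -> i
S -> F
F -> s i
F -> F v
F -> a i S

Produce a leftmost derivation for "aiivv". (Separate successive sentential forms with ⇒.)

S ⇒ F   [S -> F]
F ⇒ Fv   [F -> F v]
Fv ⇒ Fvv   [F -> F v]
Fvv ⇒ aiSvv   [F -> a i S]
aiSvv ⇒ aiivv   [S -> i]

S ⇒ F ⇒ Fv ⇒ Fvv ⇒ aiSvv ⇒ aiivv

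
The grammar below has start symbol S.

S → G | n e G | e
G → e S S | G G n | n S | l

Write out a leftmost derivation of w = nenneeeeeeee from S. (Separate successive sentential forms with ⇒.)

S ⇒ neG ⇒ nenS ⇒ nenneG ⇒ nenneeSS ⇒ nenneeGS ⇒ nenneeeSSS ⇒ nenneeeGSS ⇒ nenneeeeSSSS ⇒ nenneeeeeSSS ⇒ nenneeeeeeSS ⇒ nenneeeeeeeS ⇒ nenneeeeeeee

S ⇒ neG   [S → n e G]
neG ⇒ nenS   [G → n S]
nenS ⇒ nenneG   [S → n e G]
nenneG ⇒ nenneeSS   [G → e S S]
nenneeSS ⇒ nenneeGS   [S → G]
nenneeGS ⇒ nenneeeSSS   [G → e S S]
nenneeeSSS ⇒ nenneeeGSS   [S → G]
nenneeeGSS ⇒ nenneeeeSSSS   [G → e S S]
nenneeeeSSSS ⇒ nenneeeeeSSS   [S → e]
nenneeeeeSSS ⇒ nenneeeeeeSS   [S → e]
nenneeeeeeSS ⇒ nenneeeeeeeS   [S → e]
nenneeeeeeeS ⇒ nenneeeeeeee   [S → e]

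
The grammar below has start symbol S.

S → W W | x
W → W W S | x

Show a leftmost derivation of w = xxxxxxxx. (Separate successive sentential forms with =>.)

S => WW => xW => xWWS => xWWSWS => xxWSWS => xxWWSSWS => xxxWSSWS => xxxxSSWS => xxxxxSWS => xxxxxxWS => xxxxxxxS => xxxxxxxx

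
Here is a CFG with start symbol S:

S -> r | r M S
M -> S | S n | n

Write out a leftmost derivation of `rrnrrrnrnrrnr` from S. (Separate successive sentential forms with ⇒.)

S ⇒ rMS   [S -> r M S]
rMS ⇒ rSnS   [M -> S n]
rSnS ⇒ rrMSnS   [S -> r M S]
rrMSnS ⇒ rrnSnS   [M -> n]
rrnSnS ⇒ rrnrMSnS   [S -> r M S]
rrnrMSnS ⇒ rrnrSSnS   [M -> S]
rrnrSSnS ⇒ rrnrrMSSnS   [S -> r M S]
rrnrrMSSnS ⇒ rrnrrSnSSnS   [M -> S n]
rrnrrSnSSnS ⇒ rrnrrrMSnSSnS   [S -> r M S]
rrnrrrMSnSSnS ⇒ rrnrrrnSnSSnS   [M -> n]
rrnrrrnSnSSnS ⇒ rrnrrrnrnSSnS   [S -> r]
rrnrrrnrnSSnS ⇒ rrnrrrnrnrSnS   [S -> r]
rrnrrrnrnrSnS ⇒ rrnrrrnrnrrnS   [S -> r]
rrnrrrnrnrrnS ⇒ rrnrrrnrnrrnr   [S -> r]

S ⇒ rMS ⇒ rSnS ⇒ rrMSnS ⇒ rrnSnS ⇒ rrnrMSnS ⇒ rrnrSSnS ⇒ rrnrrMSSnS ⇒ rrnrrSnSSnS ⇒ rrnrrrMSnSSnS ⇒ rrnrrrnSnSSnS ⇒ rrnrrrnrnSSnS ⇒ rrnrrrnrnrSnS ⇒ rrnrrrnrnrrnS ⇒ rrnrrrnrnrrnr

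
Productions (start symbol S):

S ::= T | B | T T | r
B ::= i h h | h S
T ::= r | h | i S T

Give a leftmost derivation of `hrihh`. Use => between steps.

S => B   [S ::= B]
B => hS   [B ::= h S]
hS => hTT   [S ::= T T]
hTT => hrT   [T ::= r]
hrT => hriST   [T ::= i S T]
hriST => hriTT   [S ::= T]
hriTT => hrihT   [T ::= h]
hrihT => hrihh   [T ::= h]

S => B => hS => hTT => hrT => hriST => hriTT => hrihT => hrihh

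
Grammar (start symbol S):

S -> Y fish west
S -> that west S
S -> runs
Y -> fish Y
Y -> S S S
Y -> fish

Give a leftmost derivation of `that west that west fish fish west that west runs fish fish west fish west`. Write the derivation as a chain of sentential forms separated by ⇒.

S ⇒ that west S   [S -> that west S]
that west S ⇒ that west that west S   [S -> that west S]
that west that west S ⇒ that west that west Y fish west   [S -> Y fish west]
that west that west Y fish west ⇒ that west that west S S S fish west   [Y -> S S S]
that west that west S S S fish west ⇒ that west that west Y fish west S S fish west   [S -> Y fish west]
that west that west Y fish west S S fish west ⇒ that west that west fish fish west S S fish west   [Y -> fish]
that west that west fish fish west S S fish west ⇒ that west that west fish fish west that west S S fish west   [S -> that west S]
that west that west fish fish west that west S S fish west ⇒ that west that west fish fish west that west runs S fish west   [S -> runs]
that west that west fish fish west that west runs S fish west ⇒ that west that west fish fish west that west runs Y fish west fish west   [S -> Y fish west]
that west that west fish fish west that west runs Y fish west fish west ⇒ that west that west fish fish west that west runs fish fish west fish west   [Y -> fish]

S ⇒ that west S ⇒ that west that west S ⇒ that west that west Y fish west ⇒ that west that west S S S fish west ⇒ that west that west Y fish west S S fish west ⇒ that west that west fish fish west S S fish west ⇒ that west that west fish fish west that west S S fish west ⇒ that west that west fish fish west that west runs S fish west ⇒ that west that west fish fish west that west runs Y fish west fish west ⇒ that west that west fish fish west that west runs fish fish west fish west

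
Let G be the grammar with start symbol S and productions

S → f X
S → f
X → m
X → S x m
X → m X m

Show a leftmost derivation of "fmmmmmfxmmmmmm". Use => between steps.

S => fX   [S → f X]
fX => fmXm   [X → m X m]
fmXm => fmmXmm   [X → m X m]
fmmXmm => fmmmXmmm   [X → m X m]
fmmmXmmm => fmmmmXmmmm   [X → m X m]
fmmmmXmmmm => fmmmmmXmmmmm   [X → m X m]
fmmmmmXmmmmm => fmmmmmSxmmmmmm   [X → S x m]
fmmmmmSxmmmmmm => fmmmmmfxmmmmmm   [S → f]

S=>fX=>fmXm=>fmmXmm=>fmmmXmmm=>fmmmmXmmmm=>fmmmmmXmmmmm=>fmmmmmSxmmmmmm=>fmmmmmfxmmmmmm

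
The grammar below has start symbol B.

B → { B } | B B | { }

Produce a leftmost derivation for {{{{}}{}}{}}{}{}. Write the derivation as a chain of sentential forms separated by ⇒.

B ⇒ BB   [B → B B]
BB ⇒ BBB   [B → B B]
BBB ⇒ {B}BB   [B → { B }]
{B}BB ⇒ {BB}BB   [B → B B]
{BB}BB ⇒ {{B}B}BB   [B → { B }]
{{B}B}BB ⇒ {{BB}B}BB   [B → B B]
{{BB}B}BB ⇒ {{{B}B}B}BB   [B → { B }]
{{{B}B}B}BB ⇒ {{{{}}B}B}BB   [B → { }]
{{{{}}B}B}BB ⇒ {{{{}}{}}B}BB   [B → { }]
{{{{}}{}}B}BB ⇒ {{{{}}{}}{}}BB   [B → { }]
{{{{}}{}}{}}BB ⇒ {{{{}}{}}{}}{}B   [B → { }]
{{{{}}{}}{}}{}B ⇒ {{{{}}{}}{}}{}{}   [B → { }]

B⇒BB⇒BBB⇒{B}BB⇒{BB}BB⇒{{B}B}BB⇒{{BB}B}BB⇒{{{B}B}B}BB⇒{{{{}}B}B}BB⇒{{{{}}{}}B}BB⇒{{{{}}{}}{}}BB⇒{{{{}}{}}{}}{}B⇒{{{{}}{}}{}}{}{}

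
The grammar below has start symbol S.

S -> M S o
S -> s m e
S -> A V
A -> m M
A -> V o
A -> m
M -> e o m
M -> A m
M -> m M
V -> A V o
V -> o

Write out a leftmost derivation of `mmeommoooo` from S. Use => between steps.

S => AV => VoV => AVooV => mMVooV => mAmVooV => mmMmVooV => mmeommVooV => mmeommoooV => mmeommoooo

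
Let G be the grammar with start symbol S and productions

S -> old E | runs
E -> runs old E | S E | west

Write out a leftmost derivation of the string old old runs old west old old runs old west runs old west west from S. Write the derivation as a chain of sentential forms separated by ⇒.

S ⇒ old E   [S -> old E]
old E ⇒ old S E   [E -> S E]
old S E ⇒ old old E E   [S -> old E]
old old E E ⇒ old old runs old E E   [E -> runs old E]
old old runs old E E ⇒ old old runs old west E   [E -> west]
old old runs old west E ⇒ old old runs old west S E   [E -> S E]
old old runs old west S E ⇒ old old runs old west old E E   [S -> old E]
old old runs old west old E E ⇒ old old runs old west old S E E   [E -> S E]
old old runs old west old S E E ⇒ old old runs old west old old E E E   [S -> old E]
old old runs old west old old E E E ⇒ old old runs old west old old runs old E E E   [E -> runs old E]
old old runs old west old old runs old E E E ⇒ old old runs old west old old runs old west E E   [E -> west]
old old runs old west old old runs old west E E ⇒ old old runs old west old old runs old west runs old E E   [E -> runs old E]
old old runs old west old old runs old west runs old E E ⇒ old old runs old west old old runs old west runs old west E   [E -> west]
old old runs old west old old runs old west runs old west E ⇒ old old runs old west old old runs old west runs old west west   [E -> west]

S ⇒ old E ⇒ old S E ⇒ old old E E ⇒ old old runs old E E ⇒ old old runs old west E ⇒ old old runs old west S E ⇒ old old runs old west old E E ⇒ old old runs old west old S E E ⇒ old old runs old west old old E E E ⇒ old old runs old west old old runs old E E E ⇒ old old runs old west old old runs old west E E ⇒ old old runs old west old old runs old west runs old E E ⇒ old old runs old west old old runs old west runs old west E ⇒ old old runs old west old old runs old west runs old west west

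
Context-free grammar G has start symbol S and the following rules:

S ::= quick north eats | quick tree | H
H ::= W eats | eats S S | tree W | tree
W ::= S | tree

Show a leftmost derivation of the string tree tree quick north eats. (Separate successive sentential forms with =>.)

S => H => tree W => tree S => tree H => tree tree W => tree tree S => tree tree quick north eats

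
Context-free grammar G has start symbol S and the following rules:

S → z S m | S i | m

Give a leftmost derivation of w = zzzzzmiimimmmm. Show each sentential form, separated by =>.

S => zSm   [S → z S m]
zSm => zzSmm   [S → z S m]
zzSmm => zzzSmmm   [S → z S m]
zzzSmmm => zzzzSmmmm   [S → z S m]
zzzzSmmmm => zzzzSimmmm   [S → S i]
zzzzSimmmm => zzzzzSmimmmm   [S → z S m]
zzzzzSmimmmm => zzzzzSimimmmm   [S → S i]
zzzzzSimimmmm => zzzzzSiimimmmm   [S → S i]
zzzzzSiimimmmm => zzzzzmiimimmmm   [S → m]

S=>zSm=>zzSmm=>zzzSmmm=>zzzzSmmmm=>zzzzSimmmm=>zzzzzSmimmmm=>zzzzzSimimmmm=>zzzzzSiimimmmm=>zzzzzmiimimmmm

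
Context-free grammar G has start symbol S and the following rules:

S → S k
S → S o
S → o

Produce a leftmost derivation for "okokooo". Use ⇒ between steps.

S ⇒ So ⇒ Soo ⇒ Sooo ⇒ Skooo ⇒ Sokooo ⇒ Skokooo ⇒ okokooo

S ⇒ So   [S → S o]
So ⇒ Soo   [S → S o]
Soo ⇒ Sooo   [S → S o]
Sooo ⇒ Skooo   [S → S k]
Skooo ⇒ Sokooo   [S → S o]
Sokooo ⇒ Skokooo   [S → S k]
Skokooo ⇒ okokooo   [S → o]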